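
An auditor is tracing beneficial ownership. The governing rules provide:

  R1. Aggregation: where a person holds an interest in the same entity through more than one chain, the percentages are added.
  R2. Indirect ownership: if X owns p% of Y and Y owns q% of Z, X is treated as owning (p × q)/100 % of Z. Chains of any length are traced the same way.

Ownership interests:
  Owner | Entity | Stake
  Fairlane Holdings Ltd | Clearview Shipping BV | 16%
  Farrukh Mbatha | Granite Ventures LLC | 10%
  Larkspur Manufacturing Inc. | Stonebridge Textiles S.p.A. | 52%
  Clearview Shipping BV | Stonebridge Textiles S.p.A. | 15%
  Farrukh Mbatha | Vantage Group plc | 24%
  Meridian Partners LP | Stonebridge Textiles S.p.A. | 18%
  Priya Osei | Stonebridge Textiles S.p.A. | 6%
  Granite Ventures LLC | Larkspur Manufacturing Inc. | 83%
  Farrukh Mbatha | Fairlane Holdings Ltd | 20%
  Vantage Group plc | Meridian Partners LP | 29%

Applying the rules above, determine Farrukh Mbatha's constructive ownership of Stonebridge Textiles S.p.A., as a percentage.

6.0488%

Chain via Vantage Group plc → Meridian Partners LP (R2): 24% × 29% × 18% = 1.2528% of Stonebridge Textiles S.p.A.
Chain via Fairlane Holdings Ltd → Clearview Shipping BV (R2): 20% × 16% × 15% = 0.48% of Stonebridge Textiles S.p.A.
Chain via Granite Ventures LLC → Larkspur Manufacturing Inc. (R2): 10% × 83% × 52% = 4.316% of Stonebridge Textiles S.p.A.
Aggregating (R1): 1.2528% + 0.48% + 4.316% = 6.0488%.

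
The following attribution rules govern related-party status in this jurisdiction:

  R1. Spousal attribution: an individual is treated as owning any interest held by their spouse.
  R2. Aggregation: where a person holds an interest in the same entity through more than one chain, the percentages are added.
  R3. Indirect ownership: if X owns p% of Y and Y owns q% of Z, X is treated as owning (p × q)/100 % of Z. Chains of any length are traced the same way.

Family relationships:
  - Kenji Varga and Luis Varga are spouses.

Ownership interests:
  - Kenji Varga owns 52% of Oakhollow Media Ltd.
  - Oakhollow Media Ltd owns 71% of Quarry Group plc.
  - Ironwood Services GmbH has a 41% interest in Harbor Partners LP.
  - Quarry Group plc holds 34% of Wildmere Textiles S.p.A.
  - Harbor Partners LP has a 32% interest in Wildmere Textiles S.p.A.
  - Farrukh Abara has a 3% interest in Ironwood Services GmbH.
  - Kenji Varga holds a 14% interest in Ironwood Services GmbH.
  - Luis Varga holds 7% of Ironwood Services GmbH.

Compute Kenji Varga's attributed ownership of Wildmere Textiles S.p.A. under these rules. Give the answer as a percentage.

15.308%

By spousal attribution (R1), Kenji Varga is treated as also owning Luis Varga's interest in Ironwood Services GmbH, giving 14% + 7% = 21%.
Chain via Oakhollow Media Ltd → Quarry Group plc (R3): 52% × 71% × 34% = 12.5528% of Wildmere Textiles S.p.A.
Chain via Ironwood Services GmbH → Harbor Partners LP (R3): 21% × 41% × 32% = 2.7552% of Wildmere Textiles S.p.A.
Aggregating (R2): 12.5528% + 2.7552% = 15.308%.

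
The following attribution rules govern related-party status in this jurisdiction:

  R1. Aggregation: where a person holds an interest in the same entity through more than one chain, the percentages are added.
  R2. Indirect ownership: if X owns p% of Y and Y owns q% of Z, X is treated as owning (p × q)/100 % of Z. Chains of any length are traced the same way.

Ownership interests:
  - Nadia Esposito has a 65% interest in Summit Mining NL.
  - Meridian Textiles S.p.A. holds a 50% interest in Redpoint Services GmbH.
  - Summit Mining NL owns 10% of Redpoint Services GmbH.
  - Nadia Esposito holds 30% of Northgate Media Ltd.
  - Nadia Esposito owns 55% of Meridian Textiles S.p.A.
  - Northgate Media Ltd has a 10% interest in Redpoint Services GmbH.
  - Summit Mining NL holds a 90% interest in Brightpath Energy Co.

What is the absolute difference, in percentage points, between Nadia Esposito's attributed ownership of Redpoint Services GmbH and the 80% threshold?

Chain via Meridian Textiles S.p.A. (R2): 55% × 50% = 27.5% of Redpoint Services GmbH.
Chain via Northgate Media Ltd (R2): 30% × 10% = 3% of Redpoint Services GmbH.
Chain via Summit Mining NL (R2): 65% × 10% = 6.5% of Redpoint Services GmbH.
Aggregating (R1): 27.5% + 3% + 6.5% = 37%.
37% falls short of the 80% threshold by 43 percentage points.

43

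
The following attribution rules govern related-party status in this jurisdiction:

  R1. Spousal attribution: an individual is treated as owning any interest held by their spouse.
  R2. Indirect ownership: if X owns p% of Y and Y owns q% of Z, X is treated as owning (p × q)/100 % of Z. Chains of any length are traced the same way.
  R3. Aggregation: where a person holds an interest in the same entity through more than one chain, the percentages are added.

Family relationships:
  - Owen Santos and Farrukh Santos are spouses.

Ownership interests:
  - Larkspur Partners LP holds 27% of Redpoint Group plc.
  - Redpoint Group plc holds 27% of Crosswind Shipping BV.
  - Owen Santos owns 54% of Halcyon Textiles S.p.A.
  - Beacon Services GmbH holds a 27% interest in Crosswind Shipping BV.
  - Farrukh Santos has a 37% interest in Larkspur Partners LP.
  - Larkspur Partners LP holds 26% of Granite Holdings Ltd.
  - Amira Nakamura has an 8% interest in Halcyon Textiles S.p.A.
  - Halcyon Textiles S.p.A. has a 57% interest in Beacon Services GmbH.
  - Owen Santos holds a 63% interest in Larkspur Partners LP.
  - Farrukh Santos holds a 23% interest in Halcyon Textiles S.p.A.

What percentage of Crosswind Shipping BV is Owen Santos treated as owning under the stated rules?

By spousal attribution (R1), Owen Santos is treated as also owning Farrukh Santos's interest in Larkspur Partners LP, giving 63% + 37% = 100%.
By spousal attribution (R1), Owen Santos is treated as also owning Farrukh Santos's interest in Halcyon Textiles S.p.A, giving 54% + 23% = 77%.
Chain via Larkspur Partners LP → Redpoint Group plc (R2): 100% × 27% × 27% = 7.29% of Crosswind Shipping BV.
Chain via Halcyon Textiles S.p.A. → Beacon Services GmbH (R2): 77% × 57% × 27% = 11.8503% of Crosswind Shipping BV.
Aggregating (R3): 7.29% + 11.8503% = 19.1403%.

19.1403%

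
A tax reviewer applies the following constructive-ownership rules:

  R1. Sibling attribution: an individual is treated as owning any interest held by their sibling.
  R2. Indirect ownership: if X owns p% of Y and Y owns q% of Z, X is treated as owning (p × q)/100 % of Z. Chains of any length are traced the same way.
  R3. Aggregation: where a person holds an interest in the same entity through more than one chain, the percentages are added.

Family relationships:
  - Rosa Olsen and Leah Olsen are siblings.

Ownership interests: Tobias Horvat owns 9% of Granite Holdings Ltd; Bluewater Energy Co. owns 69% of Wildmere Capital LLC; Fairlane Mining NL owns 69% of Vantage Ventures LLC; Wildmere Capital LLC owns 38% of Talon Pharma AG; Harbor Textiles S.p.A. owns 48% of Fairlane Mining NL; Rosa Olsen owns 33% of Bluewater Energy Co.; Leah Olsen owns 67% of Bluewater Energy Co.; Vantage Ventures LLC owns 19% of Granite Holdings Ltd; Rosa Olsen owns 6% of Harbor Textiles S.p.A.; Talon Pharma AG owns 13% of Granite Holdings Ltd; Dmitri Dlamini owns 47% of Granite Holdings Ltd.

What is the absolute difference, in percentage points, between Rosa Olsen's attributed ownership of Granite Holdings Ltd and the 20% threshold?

By sibling attribution (R1), Rosa Olsen is treated as also owning Leah Olsen's interest in Bluewater Energy Co, giving 33% + 67% = 100%.
Chain via Harbor Textiles S.p.A. → Fairlane Mining NL → Vantage Ventures LLC (R2): 6% × 48% × 69% × 19% = 0.377568% of Granite Holdings Ltd.
Chain via Bluewater Energy Co. → Wildmere Capital LLC → Talon Pharma AG (R2): 100% × 69% × 38% × 13% = 3.4086% of Granite Holdings Ltd.
Aggregating (R3): 0.377568% + 3.4086% = 3.786168%.
3.786168% falls short of the 20% threshold by 16.213832 percentage points.

16.213832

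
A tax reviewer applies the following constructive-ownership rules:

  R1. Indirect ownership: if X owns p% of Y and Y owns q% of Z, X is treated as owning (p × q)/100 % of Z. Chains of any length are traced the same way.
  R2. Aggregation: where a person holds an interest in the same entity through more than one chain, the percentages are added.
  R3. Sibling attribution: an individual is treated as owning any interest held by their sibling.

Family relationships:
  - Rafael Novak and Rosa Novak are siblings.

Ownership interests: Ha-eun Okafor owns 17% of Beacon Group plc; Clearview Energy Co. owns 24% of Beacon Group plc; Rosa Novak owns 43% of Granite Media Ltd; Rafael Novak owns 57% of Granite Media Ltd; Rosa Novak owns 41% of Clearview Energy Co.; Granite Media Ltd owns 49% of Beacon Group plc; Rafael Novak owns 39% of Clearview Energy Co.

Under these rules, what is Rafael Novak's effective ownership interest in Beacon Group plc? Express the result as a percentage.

68.2%

By sibling attribution (R3), Rafael Novak is treated as also owning Rosa Novak's interest in Granite Media Ltd, giving 57% + 43% = 100%.
By sibling attribution (R3), Rafael Novak is treated as also owning Rosa Novak's interest in Clearview Energy Co, giving 39% + 41% = 80%.
Chain via Granite Media Ltd (R1): 100% × 49% = 49% of Beacon Group plc.
Chain via Clearview Energy Co. (R1): 80% × 24% = 19.2% of Beacon Group plc.
Aggregating (R2): 49% + 19.2% = 68.2%.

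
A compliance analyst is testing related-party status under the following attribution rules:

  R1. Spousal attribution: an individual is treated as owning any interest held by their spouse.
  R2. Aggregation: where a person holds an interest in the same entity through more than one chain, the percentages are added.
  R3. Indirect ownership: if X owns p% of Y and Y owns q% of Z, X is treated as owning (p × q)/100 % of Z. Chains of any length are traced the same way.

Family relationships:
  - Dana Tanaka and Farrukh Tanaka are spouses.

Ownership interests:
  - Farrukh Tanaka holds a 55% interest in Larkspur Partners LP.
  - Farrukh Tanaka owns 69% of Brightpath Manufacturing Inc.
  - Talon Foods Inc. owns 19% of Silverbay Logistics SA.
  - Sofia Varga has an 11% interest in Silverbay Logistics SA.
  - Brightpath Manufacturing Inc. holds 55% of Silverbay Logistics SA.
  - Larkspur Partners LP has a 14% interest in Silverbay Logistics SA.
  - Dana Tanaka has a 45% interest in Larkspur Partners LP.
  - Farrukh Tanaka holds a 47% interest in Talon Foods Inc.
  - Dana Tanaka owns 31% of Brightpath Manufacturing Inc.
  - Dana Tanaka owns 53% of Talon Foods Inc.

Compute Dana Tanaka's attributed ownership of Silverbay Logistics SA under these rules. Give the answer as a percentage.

By spousal attribution (R1), Dana Tanaka is treated as also owning Farrukh Tanaka's interest in Talon Foods Inc, giving 53% + 47% = 100%.
By spousal attribution (R1), Dana Tanaka is treated as also owning Farrukh Tanaka's interest in Brightpath Manufacturing Inc, giving 31% + 69% = 100%.
By spousal attribution (R1), Dana Tanaka is treated as also owning Farrukh Tanaka's interest in Larkspur Partners LP, giving 45% + 55% = 100%.
Chain via Talon Foods Inc. (R3): 100% × 19% = 19% of Silverbay Logistics SA.
Chain via Brightpath Manufacturing Inc. (R3): 100% × 55% = 55% of Silverbay Logistics SA.
Chain via Larkspur Partners LP (R3): 100% × 14% = 14% of Silverbay Logistics SA.
Aggregating (R2): 19% + 55% + 14% = 88%.

88%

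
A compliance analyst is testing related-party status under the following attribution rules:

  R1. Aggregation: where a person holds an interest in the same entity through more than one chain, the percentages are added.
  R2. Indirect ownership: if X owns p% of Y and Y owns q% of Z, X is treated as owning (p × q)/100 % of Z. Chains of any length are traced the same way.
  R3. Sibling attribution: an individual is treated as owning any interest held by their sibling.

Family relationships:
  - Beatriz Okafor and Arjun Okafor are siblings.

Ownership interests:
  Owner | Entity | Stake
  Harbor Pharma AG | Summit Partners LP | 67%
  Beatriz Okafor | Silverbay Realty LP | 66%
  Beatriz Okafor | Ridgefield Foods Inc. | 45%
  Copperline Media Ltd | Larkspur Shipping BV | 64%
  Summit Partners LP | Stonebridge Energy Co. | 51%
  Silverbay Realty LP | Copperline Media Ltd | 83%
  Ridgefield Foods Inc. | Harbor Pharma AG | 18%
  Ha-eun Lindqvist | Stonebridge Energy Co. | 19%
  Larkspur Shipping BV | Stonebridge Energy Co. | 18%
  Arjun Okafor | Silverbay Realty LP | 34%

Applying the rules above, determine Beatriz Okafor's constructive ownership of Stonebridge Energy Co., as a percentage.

12.32937%

By sibling attribution (R3), Beatriz Okafor is treated as also owning Arjun Okafor's interest in Silverbay Realty LP, giving 66% + 34% = 100%.
Chain via Ridgefield Foods Inc. → Harbor Pharma AG → Summit Partners LP (R2): 45% × 18% × 67% × 51% = 2.76777% of Stonebridge Energy Co.
Chain via Silverbay Realty LP → Copperline Media Ltd → Larkspur Shipping BV (R2): 100% × 83% × 64% × 18% = 9.5616% of Stonebridge Energy Co.
Aggregating (R1): 2.76777% + 9.5616% = 12.32937%.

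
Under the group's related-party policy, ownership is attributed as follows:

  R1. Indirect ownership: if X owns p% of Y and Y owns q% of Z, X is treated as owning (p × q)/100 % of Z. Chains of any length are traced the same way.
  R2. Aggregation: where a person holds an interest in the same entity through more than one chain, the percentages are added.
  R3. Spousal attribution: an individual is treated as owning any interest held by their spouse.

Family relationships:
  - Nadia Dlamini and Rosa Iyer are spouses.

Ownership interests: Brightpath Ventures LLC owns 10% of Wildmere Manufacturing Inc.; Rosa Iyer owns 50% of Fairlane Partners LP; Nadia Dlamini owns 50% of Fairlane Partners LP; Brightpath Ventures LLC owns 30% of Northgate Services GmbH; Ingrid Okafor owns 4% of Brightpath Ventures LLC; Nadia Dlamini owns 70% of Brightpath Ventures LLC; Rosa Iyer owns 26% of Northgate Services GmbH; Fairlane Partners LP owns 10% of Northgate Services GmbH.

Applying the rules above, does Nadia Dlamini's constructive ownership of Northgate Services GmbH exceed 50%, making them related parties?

Yes

By spousal attribution (R3), Nadia Dlamini is treated as also owning Rosa Iyer's interest in Fairlane Partners LP, giving 50% + 50% = 100%.
By spousal attribution (R3), Nadia Dlamini is treated as owning Rosa Iyer's 26% interest in Northgate Services GmbH.
Chain via Fairlane Partners LP (R1): 100% × 10% = 10% of Northgate Services GmbH.
Chain via Brightpath Ventures LLC (R1): 70% × 30% = 21% of Northgate Services GmbH.
Direct interest in Northgate Services GmbH: 26%.
Aggregating (R2): 10% + 21% + 26% = 57%.
57% exceeds the 50% threshold, so Nadia is a related party to Northgate Services GmbH.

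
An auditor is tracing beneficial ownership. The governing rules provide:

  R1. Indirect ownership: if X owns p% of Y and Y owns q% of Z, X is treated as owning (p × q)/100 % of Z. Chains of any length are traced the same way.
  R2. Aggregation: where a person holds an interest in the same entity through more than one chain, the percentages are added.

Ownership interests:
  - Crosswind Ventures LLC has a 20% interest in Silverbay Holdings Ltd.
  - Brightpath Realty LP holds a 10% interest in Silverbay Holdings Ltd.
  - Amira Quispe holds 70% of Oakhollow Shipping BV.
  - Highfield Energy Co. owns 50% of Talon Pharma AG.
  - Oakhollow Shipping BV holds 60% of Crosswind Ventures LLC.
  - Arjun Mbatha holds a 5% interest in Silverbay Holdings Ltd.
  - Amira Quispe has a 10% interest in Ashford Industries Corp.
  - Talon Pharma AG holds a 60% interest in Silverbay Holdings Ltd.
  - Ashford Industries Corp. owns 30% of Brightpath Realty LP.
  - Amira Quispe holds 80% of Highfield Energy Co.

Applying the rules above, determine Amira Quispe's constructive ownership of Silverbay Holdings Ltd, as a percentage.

32.7%

Chain via Highfield Energy Co. → Talon Pharma AG (R1): 80% × 50% × 60% = 24% of Silverbay Holdings Ltd.
Chain via Ashford Industries Corp. → Brightpath Realty LP (R1): 10% × 30% × 10% = 0.3% of Silverbay Holdings Ltd.
Chain via Oakhollow Shipping BV → Crosswind Ventures LLC (R1): 70% × 60% × 20% = 8.4% of Silverbay Holdings Ltd.
Aggregating (R2): 24% + 0.3% + 8.4% = 32.7%.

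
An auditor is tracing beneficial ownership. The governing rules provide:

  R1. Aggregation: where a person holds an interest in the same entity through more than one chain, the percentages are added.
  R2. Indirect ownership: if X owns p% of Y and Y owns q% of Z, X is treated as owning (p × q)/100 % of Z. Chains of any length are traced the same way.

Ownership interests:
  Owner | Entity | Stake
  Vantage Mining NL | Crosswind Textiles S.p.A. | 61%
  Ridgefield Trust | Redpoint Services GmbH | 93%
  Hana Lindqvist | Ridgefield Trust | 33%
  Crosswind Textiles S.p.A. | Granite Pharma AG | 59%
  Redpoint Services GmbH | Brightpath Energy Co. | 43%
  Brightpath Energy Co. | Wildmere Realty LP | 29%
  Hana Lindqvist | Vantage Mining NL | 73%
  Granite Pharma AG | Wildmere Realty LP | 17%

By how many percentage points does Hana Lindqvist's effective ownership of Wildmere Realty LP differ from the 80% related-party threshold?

71.706598

Chain via Vantage Mining NL → Crosswind Textiles S.p.A. → Granite Pharma AG (R2): 73% × 61% × 59% × 17% = 4.466359% of Wildmere Realty LP.
Chain via Ridgefield Trust → Redpoint Services GmbH → Brightpath Energy Co. (R2): 33% × 93% × 43% × 29% = 3.827043% of Wildmere Realty LP.
Aggregating (R1): 4.466359% + 3.827043% = 8.293402%.
8.293402% falls short of the 80% threshold by 71.706598 percentage points.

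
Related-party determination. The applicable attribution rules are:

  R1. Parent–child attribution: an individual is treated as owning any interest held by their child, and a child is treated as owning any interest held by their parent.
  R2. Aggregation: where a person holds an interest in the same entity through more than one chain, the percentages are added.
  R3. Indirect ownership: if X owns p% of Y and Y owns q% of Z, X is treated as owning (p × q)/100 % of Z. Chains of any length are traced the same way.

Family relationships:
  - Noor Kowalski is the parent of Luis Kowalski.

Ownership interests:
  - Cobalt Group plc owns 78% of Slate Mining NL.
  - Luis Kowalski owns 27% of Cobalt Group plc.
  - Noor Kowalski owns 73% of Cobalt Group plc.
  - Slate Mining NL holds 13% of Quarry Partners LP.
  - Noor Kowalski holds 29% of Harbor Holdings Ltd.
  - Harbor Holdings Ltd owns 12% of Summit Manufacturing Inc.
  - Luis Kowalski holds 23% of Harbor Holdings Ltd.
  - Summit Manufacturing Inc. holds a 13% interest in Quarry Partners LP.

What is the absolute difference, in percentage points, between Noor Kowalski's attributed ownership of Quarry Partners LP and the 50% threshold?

39.0488

By parent–child attribution (R1), Noor Kowalski is treated as also owning Luis Kowalski's interest in Cobalt Group plc, giving 73% + 27% = 100%.
By parent–child attribution (R1), Noor Kowalski is treated as also owning Luis Kowalski's interest in Harbor Holdings Ltd, giving 29% + 23% = 52%.
Chain via Cobalt Group plc → Slate Mining NL (R3): 100% × 78% × 13% = 10.14% of Quarry Partners LP.
Chain via Harbor Holdings Ltd → Summit Manufacturing Inc. (R3): 52% × 12% × 13% = 0.8112% of Quarry Partners LP.
Aggregating (R2): 10.14% + 0.8112% = 10.9512%.
10.9512% falls short of the 50% threshold by 39.0488 percentage points.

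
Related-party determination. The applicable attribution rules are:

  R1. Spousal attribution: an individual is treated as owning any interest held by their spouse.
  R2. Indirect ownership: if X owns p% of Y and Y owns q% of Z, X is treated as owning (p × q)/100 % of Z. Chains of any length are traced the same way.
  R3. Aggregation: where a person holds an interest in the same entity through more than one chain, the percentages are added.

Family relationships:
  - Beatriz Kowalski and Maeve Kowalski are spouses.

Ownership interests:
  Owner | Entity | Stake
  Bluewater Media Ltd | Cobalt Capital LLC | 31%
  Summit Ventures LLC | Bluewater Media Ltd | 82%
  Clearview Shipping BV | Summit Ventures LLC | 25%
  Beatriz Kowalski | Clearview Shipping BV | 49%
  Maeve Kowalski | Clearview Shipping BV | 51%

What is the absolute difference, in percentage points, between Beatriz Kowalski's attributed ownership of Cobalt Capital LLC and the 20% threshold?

13.645

By spousal attribution (R1), Beatriz Kowalski is treated as also owning Maeve Kowalski's interest in Clearview Shipping BV, giving 49% + 51% = 100%.
Chain via Clearview Shipping BV → Summit Ventures LLC → Bluewater Media Ltd (R2): 100% × 25% × 82% × 31% = 6.355% of Cobalt Capital LLC.
6.355% falls short of the 20% threshold by 13.645 percentage points.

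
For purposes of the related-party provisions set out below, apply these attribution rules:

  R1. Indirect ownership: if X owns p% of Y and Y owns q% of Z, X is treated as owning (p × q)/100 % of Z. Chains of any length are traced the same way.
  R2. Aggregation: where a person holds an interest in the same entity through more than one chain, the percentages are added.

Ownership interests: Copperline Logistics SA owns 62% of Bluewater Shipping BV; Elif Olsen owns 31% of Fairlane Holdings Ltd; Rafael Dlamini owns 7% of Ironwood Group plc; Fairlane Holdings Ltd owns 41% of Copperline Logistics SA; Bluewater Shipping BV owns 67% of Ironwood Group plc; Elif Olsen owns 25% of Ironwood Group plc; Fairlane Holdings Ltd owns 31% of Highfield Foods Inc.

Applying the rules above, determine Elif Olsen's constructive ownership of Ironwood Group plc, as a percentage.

Chain via Fairlane Holdings Ltd → Copperline Logistics SA → Bluewater Shipping BV (R1): 31% × 41% × 62% × 67% = 5.279734% of Ironwood Group plc.
Direct interest in Ironwood Group plc: 25%.
Aggregating (R2): 5.279734% + 25% = 30.279734%.

30.279734%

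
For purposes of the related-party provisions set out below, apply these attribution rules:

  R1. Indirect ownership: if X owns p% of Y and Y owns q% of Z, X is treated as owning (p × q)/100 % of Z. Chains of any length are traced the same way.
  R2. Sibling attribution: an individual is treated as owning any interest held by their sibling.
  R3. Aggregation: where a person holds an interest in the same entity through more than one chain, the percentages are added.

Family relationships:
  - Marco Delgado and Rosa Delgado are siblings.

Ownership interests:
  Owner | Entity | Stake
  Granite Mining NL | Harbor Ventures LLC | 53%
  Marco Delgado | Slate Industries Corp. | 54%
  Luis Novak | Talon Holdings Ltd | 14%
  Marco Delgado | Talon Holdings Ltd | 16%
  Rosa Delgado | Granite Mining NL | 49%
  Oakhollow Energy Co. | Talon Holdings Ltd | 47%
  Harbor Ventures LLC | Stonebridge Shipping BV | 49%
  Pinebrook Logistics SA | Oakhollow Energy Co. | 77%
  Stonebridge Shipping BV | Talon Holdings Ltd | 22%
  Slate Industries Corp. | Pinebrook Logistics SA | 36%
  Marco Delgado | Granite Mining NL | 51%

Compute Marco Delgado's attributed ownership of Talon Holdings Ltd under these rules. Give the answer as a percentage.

28.748736%

By sibling attribution (R2), Marco Delgado is treated as also owning Rosa Delgado's interest in Granite Mining NL, giving 51% + 49% = 100%.
Chain via Granite Mining NL → Harbor Ventures LLC → Stonebridge Shipping BV (R1): 100% × 53% × 49% × 22% = 5.7134% of Talon Holdings Ltd.
Chain via Slate Industries Corp. → Pinebrook Logistics SA → Oakhollow Energy Co. (R1): 54% × 36% × 77% × 47% = 7.035336% of Talon Holdings Ltd.
Direct interest in Talon Holdings Ltd: 16%.
Aggregating (R3): 5.7134% + 7.035336% + 16% = 28.748736%.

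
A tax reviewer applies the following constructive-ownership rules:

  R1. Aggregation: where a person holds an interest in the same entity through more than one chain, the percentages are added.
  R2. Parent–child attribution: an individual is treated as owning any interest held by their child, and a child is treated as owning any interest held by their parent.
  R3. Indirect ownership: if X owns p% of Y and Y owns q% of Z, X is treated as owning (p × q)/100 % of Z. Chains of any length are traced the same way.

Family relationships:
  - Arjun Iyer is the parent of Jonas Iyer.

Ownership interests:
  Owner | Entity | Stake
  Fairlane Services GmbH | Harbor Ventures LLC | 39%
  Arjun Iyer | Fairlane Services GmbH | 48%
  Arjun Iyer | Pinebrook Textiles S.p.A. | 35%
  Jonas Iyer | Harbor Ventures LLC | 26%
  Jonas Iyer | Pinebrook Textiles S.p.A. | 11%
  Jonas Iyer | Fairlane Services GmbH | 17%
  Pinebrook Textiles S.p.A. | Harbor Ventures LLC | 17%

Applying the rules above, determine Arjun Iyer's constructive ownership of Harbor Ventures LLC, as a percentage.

59.17%

By parent–child attribution (R2), Arjun Iyer is treated as also owning Jonas Iyer's interest in Pinebrook Textiles S.p.A, giving 35% + 11% = 46%.
By parent–child attribution (R2), Arjun Iyer is treated as also owning Jonas Iyer's interest in Fairlane Services GmbH, giving 48% + 17% = 65%.
By parent–child attribution (R2), Arjun Iyer is treated as owning Jonas Iyer's 26% interest in Harbor Ventures LLC.
Chain via Pinebrook Textiles S.p.A. (R3): 46% × 17% = 7.82% of Harbor Ventures LLC.
Chain via Fairlane Services GmbH (R3): 65% × 39% = 25.35% of Harbor Ventures LLC.
Direct interest in Harbor Ventures LLC: 26%.
Aggregating (R1): 7.82% + 25.35% + 26% = 59.17%.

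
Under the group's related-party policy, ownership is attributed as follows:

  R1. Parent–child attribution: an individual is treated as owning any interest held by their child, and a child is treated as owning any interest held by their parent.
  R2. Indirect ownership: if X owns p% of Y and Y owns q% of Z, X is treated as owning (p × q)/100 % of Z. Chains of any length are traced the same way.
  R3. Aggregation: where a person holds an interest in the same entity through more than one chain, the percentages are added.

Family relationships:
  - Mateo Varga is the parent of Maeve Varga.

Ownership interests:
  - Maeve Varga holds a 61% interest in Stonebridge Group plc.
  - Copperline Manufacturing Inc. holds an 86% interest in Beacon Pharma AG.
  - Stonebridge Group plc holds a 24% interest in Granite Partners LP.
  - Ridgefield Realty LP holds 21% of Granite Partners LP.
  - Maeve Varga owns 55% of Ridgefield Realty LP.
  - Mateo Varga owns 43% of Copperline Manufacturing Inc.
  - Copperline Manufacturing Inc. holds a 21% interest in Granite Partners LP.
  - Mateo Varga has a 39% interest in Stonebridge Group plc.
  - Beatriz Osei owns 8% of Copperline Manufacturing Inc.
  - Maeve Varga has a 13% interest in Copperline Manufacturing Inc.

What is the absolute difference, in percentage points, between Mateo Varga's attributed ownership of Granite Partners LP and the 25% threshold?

22.31

By parent–child attribution (R1), Mateo Varga is treated as also owning Maeve Varga's interest in Stonebridge Group plc, giving 39% + 61% = 100%.
By parent–child attribution (R1), Mateo Varga is treated as also owning Maeve Varga's interest in Copperline Manufacturing Inc, giving 43% + 13% = 56%.
By parent–child attribution (R1), Mateo Varga is treated as owning Maeve Varga's 55% interest in Ridgefield Realty LP.
Chain via Stonebridge Group plc (R2): 100% × 24% = 24% of Granite Partners LP.
Chain via Copperline Manufacturing Inc. (R2): 56% × 21% = 11.76% of Granite Partners LP.
Chain via Ridgefield Realty LP (R2): 55% × 21% = 11.55% of Granite Partners LP.
Aggregating (R3): 24% + 11.76% + 11.55% = 47.31%.
47.31% exceeds the 25% threshold by 22.31 percentage points.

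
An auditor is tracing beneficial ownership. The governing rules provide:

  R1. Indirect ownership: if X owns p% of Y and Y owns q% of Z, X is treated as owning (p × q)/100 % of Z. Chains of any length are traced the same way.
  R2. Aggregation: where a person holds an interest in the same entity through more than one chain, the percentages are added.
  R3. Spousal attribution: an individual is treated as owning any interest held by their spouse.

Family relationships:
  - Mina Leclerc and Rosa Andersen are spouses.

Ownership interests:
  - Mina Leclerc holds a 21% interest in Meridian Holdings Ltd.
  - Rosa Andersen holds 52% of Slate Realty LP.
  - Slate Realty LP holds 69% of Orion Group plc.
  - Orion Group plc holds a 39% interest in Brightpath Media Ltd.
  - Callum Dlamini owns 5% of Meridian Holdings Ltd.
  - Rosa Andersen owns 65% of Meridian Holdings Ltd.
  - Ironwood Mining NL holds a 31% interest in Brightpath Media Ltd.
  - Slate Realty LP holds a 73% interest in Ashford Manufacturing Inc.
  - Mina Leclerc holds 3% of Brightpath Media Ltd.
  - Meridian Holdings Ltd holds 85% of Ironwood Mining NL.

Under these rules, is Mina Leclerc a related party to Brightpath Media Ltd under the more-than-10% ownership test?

By spousal attribution (R3), Mina Leclerc is treated as also owning Rosa Andersen's interest in Meridian Holdings Ltd, giving 21% + 65% = 86%.
By spousal attribution (R3), Mina Leclerc is treated as owning Rosa Andersen's 52% interest in Slate Realty LP.
Chain via Meridian Holdings Ltd → Ironwood Mining NL (R1): 86% × 85% × 31% = 22.661% of Brightpath Media Ltd.
Direct interest in Brightpath Media Ltd: 3%.
Chain via Slate Realty LP → Orion Group plc (R1): 52% × 69% × 39% = 13.9932% of Brightpath Media Ltd.
Aggregating (R2): 22.661% + 3% + 13.9932% = 39.6542%.
39.6542% exceeds the 10% threshold, so Mina is a related party to Brightpath Media Ltd.

Yes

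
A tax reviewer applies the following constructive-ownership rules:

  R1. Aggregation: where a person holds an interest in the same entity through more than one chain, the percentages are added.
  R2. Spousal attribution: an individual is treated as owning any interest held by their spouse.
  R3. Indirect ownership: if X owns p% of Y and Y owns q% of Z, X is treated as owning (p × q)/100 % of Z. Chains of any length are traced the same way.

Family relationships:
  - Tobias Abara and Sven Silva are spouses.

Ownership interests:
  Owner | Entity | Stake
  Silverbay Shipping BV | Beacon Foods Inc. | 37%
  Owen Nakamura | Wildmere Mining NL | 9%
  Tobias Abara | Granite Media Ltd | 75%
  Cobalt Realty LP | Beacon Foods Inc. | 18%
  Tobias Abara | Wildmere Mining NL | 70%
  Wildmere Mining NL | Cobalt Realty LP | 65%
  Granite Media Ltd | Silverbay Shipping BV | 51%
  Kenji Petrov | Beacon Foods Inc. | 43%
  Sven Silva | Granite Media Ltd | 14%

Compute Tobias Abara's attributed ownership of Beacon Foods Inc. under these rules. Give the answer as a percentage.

By spousal attribution (R2), Tobias Abara is treated as also owning Sven Silva's interest in Granite Media Ltd, giving 75% + 14% = 89%.
Chain via Granite Media Ltd → Silverbay Shipping BV (R3): 89% × 51% × 37% = 16.7943% of Beacon Foods Inc.
Chain via Wildmere Mining NL → Cobalt Realty LP (R3): 70% × 65% × 18% = 8.19% of Beacon Foods Inc.
Aggregating (R1): 16.7943% + 8.19% = 24.9843%.

24.9843%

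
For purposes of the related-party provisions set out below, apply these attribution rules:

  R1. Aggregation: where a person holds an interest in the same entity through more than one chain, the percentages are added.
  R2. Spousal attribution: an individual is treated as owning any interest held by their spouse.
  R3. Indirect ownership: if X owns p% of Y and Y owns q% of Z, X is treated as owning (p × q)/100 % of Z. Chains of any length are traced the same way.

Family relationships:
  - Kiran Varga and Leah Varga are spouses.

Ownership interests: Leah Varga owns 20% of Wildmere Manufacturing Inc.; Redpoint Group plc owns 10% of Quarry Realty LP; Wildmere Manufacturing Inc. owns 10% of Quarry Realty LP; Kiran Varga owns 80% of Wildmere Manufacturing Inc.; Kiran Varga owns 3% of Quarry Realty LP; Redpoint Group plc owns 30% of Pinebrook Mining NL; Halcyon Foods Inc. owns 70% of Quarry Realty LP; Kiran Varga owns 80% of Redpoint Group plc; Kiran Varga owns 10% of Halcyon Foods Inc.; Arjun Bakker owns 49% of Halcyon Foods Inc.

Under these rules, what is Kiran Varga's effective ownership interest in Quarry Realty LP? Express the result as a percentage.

28%

By spousal attribution (R2), Kiran Varga is treated as also owning Leah Varga's interest in Wildmere Manufacturing Inc, giving 80% + 20% = 100%.
Chain via Redpoint Group plc (R3): 80% × 10% = 8% of Quarry Realty LP.
Chain via Wildmere Manufacturing Inc. (R3): 100% × 10% = 10% of Quarry Realty LP.
Chain via Halcyon Foods Inc. (R3): 10% × 70% = 7% of Quarry Realty LP.
Direct interest in Quarry Realty LP: 3%.
Aggregating (R1): 8% + 10% + 7% + 3% = 28%.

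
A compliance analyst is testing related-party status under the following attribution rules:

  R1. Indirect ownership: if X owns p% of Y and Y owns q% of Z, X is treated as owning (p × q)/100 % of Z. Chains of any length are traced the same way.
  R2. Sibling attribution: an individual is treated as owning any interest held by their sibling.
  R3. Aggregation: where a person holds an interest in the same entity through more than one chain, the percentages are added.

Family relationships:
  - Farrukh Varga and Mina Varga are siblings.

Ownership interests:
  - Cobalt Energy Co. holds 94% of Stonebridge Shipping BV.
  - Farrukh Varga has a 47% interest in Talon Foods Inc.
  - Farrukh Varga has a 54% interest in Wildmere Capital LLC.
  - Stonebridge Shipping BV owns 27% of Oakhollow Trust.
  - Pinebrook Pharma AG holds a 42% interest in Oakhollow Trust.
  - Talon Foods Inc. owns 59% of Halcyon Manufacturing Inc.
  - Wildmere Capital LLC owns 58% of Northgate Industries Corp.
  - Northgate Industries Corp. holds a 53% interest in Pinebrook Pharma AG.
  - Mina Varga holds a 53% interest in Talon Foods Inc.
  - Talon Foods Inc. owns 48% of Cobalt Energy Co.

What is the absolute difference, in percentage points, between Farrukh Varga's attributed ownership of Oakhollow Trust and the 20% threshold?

0.845768

By sibling attribution (R2), Farrukh Varga is treated as also owning Mina Varga's interest in Talon Foods Inc, giving 47% + 53% = 100%.
Chain via Talon Foods Inc. → Cobalt Energy Co. → Stonebridge Shipping BV (R1): 100% × 48% × 94% × 27% = 12.1824% of Oakhollow Trust.
Chain via Wildmere Capital LLC → Northgate Industries Corp. → Pinebrook Pharma AG (R1): 54% × 58% × 53% × 42% = 6.971832% of Oakhollow Trust.
Aggregating (R3): 12.1824% + 6.971832% = 19.154232%.
19.154232% falls short of the 20% threshold by 0.845768 percentage points.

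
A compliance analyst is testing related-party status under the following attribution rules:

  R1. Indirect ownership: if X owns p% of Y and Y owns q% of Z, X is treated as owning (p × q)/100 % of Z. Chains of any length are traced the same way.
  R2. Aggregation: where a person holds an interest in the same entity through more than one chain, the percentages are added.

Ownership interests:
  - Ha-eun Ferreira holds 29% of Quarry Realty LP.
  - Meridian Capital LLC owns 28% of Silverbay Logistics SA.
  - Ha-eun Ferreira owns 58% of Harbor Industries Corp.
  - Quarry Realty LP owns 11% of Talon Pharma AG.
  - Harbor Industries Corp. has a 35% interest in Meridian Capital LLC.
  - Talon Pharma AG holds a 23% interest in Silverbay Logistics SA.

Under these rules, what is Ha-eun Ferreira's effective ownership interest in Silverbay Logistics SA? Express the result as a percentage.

Chain via Harbor Industries Corp. → Meridian Capital LLC (R1): 58% × 35% × 28% = 5.684% of Silverbay Logistics SA.
Chain via Quarry Realty LP → Talon Pharma AG (R1): 29% × 11% × 23% = 0.7337% of Silverbay Logistics SA.
Aggregating (R2): 5.684% + 0.7337% = 6.4177%.

6.4177%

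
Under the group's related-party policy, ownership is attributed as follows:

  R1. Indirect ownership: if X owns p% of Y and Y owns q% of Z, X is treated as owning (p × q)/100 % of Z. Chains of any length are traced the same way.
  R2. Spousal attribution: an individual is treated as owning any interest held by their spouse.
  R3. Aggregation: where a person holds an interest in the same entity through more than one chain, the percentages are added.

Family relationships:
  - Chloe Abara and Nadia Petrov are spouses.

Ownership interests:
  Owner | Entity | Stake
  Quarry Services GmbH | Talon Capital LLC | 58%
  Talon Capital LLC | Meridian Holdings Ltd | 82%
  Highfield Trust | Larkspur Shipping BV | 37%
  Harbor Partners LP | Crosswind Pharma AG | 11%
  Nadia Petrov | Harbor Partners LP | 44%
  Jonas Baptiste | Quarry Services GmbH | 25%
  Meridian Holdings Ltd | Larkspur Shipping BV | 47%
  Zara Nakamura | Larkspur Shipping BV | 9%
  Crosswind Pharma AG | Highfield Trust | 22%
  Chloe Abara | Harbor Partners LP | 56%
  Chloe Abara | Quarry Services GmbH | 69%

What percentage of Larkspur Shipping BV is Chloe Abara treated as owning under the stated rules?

16.319108%

By spousal attribution (R2), Chloe Abara is treated as also owning Nadia Petrov's interest in Harbor Partners LP, giving 56% + 44% = 100%.
Chain via Harbor Partners LP → Crosswind Pharma AG → Highfield Trust (R1): 100% × 11% × 22% × 37% = 0.8954% of Larkspur Shipping BV.
Chain via Quarry Services GmbH → Talon Capital LLC → Meridian Holdings Ltd (R1): 69% × 58% × 82% × 47% = 15.423708% of Larkspur Shipping BV.
Aggregating (R3): 0.8954% + 15.423708% = 16.319108%.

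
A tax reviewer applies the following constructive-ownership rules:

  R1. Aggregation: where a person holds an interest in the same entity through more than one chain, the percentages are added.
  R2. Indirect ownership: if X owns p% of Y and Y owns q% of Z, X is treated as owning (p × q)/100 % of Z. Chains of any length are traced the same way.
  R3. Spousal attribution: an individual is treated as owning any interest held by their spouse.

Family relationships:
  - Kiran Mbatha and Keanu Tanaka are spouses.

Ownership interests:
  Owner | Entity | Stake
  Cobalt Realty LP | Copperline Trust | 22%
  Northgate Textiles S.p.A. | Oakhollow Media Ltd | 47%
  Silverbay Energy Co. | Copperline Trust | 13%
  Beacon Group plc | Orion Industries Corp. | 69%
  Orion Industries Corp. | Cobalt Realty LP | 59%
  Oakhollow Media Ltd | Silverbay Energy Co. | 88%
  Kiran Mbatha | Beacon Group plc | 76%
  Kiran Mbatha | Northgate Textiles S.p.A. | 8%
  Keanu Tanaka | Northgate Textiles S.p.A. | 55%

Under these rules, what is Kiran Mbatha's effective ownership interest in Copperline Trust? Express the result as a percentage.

10.194096%

By spousal attribution (R3), Kiran Mbatha is treated as also owning Keanu Tanaka's interest in Northgate Textiles S.p.A, giving 8% + 55% = 63%.
Chain via Northgate Textiles S.p.A. → Oakhollow Media Ltd → Silverbay Energy Co. (R2): 63% × 47% × 88% × 13% = 3.387384% of Copperline Trust.
Chain via Beacon Group plc → Orion Industries Corp. → Cobalt Realty LP (R2): 76% × 69% × 59% × 22% = 6.806712% of Copperline Trust.
Aggregating (R1): 3.387384% + 6.806712% = 10.194096%.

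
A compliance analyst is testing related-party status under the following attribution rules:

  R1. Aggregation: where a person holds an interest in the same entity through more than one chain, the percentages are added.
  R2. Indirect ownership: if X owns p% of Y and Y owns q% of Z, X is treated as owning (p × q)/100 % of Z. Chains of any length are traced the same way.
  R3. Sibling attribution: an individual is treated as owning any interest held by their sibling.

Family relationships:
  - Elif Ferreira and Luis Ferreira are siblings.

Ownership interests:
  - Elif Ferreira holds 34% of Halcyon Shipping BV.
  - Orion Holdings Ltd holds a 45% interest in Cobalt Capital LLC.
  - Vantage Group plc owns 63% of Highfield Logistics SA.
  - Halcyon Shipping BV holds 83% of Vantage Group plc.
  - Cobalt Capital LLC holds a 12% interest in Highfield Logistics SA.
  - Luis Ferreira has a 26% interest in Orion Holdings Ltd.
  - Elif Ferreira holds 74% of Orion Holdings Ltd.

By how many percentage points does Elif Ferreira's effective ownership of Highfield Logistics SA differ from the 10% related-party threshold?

By sibling attribution (R3), Elif Ferreira is treated as also owning Luis Ferreira's interest in Orion Holdings Ltd, giving 74% + 26% = 100%.
Chain via Halcyon Shipping BV → Vantage Group plc (R2): 34% × 83% × 63% = 17.7786% of Highfield Logistics SA.
Chain via Orion Holdings Ltd → Cobalt Capital LLC (R2): 100% × 45% × 12% = 5.4% of Highfield Logistics SA.
Aggregating (R1): 17.7786% + 5.4% = 23.1786%.
23.1786% exceeds the 10% threshold by 13.1786 percentage points.

13.1786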